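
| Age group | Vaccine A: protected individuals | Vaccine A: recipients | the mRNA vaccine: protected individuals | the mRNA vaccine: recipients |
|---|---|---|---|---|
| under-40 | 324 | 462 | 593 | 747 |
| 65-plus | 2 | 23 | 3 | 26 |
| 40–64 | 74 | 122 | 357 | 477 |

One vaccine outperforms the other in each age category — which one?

Under-40: Vaccine A 324/462 = 70.1%, the mRNA vaccine 593/747 = 79.4% → the mRNA vaccine
65-plus: Vaccine A 2/23 = 8.7%, the mRNA vaccine 3/26 = 11.5% → the mRNA vaccine
40–64: Vaccine A 74/122 = 60.7%, the mRNA vaccine 357/477 = 74.8% → the mRNA vaccine
The mRNA vaccine has the higher rate in all 3 groups.

the mRNA vaccine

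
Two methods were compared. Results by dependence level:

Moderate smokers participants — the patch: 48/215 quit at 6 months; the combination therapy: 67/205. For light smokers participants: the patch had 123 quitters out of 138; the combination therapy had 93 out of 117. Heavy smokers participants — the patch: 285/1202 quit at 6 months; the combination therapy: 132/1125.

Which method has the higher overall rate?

Moderate smokers: the patch 48/215 = 22.3%, the combination therapy 67/205 = 32.7% → the combination therapy
Light smokers: the patch 123/138 = 89.1%, the combination therapy 93/117 = 79.5% → the patch
Heavy smokers: the patch 285/1202 = 23.7%, the combination therapy 132/1125 = 11.7% → the patch
Overall: the patch 456/1555 = 29.3%, the combination therapy 292/1447 = 20.2% → the patch
(Neither sweeps every dependence group, but the patch has the higher pooled rate.)

the patch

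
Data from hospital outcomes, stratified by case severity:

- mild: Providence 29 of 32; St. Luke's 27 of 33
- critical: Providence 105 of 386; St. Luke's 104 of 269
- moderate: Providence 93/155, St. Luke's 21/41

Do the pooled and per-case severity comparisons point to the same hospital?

Mild: Providence 29/32 = 90.6%, St. Luke's 27/33 = 81.8% → Providence
Critical: Providence 105/386 = 27.2%, St. Luke's 104/269 = 38.7% → St. Luke's
Moderate: Providence 93/155 = 60.0%, St. Luke's 21/41 = 51.2% → Providence
Overall: Providence 227/573 = 39.6%, St. Luke's 152/343 = 44.3% → St. Luke's
Neither sweeps: Providence wins 2 of 3 groups, St. Luke's wins 1. St. Luke's wins overall but not every group — no Simpson reversal.

No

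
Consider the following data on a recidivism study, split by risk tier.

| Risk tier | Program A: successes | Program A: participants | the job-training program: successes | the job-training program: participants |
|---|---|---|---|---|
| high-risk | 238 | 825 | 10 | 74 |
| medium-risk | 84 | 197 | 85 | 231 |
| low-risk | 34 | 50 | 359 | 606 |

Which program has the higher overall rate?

High-risk: Program A 238/825 = 28.8%, the job-training program 10/74 = 13.5% → Program A
Medium-risk: Program A 84/197 = 42.6%, the job-training program 85/231 = 36.8% → Program A
Low-risk: Program A 34/50 = 68.0%, the job-training program 359/606 = 59.2% → Program A
Overall: Program A 356/1072 = 33.2%, the job-training program 454/911 = 49.8% → the job-training program
(Program A wins every risk group but the job-training program wins overall — Program A's participants skew toward the low-rate high-risk group.)

the job-training program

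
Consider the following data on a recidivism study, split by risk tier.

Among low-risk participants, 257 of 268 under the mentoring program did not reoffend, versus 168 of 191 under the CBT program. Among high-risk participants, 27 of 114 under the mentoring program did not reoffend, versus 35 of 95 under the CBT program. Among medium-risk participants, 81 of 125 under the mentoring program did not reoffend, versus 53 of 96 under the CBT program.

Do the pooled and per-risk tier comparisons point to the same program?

No

Low-risk: the mentoring program 257/268 = 95.9%, the CBT program 168/191 = 88.0% → the mentoring program
High-risk: the mentoring program 27/114 = 23.7%, the CBT program 35/95 = 36.8% → the CBT program
Medium-risk: the mentoring program 81/125 = 64.8%, the CBT program 53/96 = 55.2% → the mentoring program
Overall: the mentoring program 365/507 = 72.0%, the CBT program 256/382 = 67.0% → the mentoring program
Neither sweeps: the mentoring program wins 2 of 3 groups, the CBT program wins 1. The mentoring program wins overall but not every group — no Simpson reversal.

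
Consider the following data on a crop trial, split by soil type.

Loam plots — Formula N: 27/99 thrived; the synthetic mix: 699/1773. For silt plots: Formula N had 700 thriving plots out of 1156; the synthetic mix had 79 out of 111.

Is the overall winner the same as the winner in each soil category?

Loam: Formula N 27/99 = 27.3%, the synthetic mix 699/1773 = 39.4% → the synthetic mix
Silt: Formula N 700/1156 = 60.6%, the synthetic mix 79/111 = 71.2% → the synthetic mix
Overall: Formula N 727/1255 = 57.9%, the synthetic mix 778/1884 = 41.3% → Formula N
The synthetic mix wins each soil group but Formula N wins overall — the comparison reverses. The synthetic mix's plots skew toward loam, which has a lower base rate.

No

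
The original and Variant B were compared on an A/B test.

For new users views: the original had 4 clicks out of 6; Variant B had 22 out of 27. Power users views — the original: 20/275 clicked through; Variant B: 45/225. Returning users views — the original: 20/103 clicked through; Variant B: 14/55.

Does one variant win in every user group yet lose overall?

No

New users: the original 4/6 = 66.7%, Variant B 22/27 = 81.5% → Variant B
Power users: the original 20/275 = 7.3%, Variant B 45/225 = 20.0% → Variant B
Returning users: the original 20/103 = 19.4%, Variant B 14/55 = 25.5% → Variant B
Overall: the original 44/384 = 11.5%, Variant B 81/307 = 26.4% → Variant B
Variant B wins overall and in every user group — no reversal.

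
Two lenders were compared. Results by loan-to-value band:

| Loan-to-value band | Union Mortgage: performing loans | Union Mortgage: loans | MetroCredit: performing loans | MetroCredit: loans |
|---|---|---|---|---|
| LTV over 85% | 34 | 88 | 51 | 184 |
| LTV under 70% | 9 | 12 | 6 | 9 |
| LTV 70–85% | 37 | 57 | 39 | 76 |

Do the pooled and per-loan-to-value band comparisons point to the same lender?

Yes

LTV over 85%: Union Mortgage 34/88 = 38.6%, MetroCredit 51/184 = 27.7% → Union Mortgage
LTV under 70%: Union Mortgage 9/12 = 75.0%, MetroCredit 6/9 = 66.7% → Union Mortgage
LTV 70–85%: Union Mortgage 37/57 = 64.9%, MetroCredit 39/76 = 51.3% → Union Mortgage
Overall: Union Mortgage 80/157 = 51.0%, MetroCredit 96/269 = 35.7% → Union Mortgage
Union Mortgage wins overall and in every loan-to-value group — no reversal.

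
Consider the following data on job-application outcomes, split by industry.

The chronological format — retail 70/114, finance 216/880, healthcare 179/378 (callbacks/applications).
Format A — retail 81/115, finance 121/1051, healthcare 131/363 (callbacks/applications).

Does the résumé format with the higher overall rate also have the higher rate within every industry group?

No

Retail: the chronological format 70/114 = 61.4%, Format A 81/115 = 70.4% → Format A
Finance: the chronological format 216/880 = 24.5%, Format A 121/1051 = 11.5% → the chronological format
Healthcare: the chronological format 179/378 = 47.4%, Format A 131/363 = 36.1% → the chronological format
Overall: the chronological format 465/1372 = 33.9%, Format A 333/1529 = 21.8% → the chronological format
Neither sweeps: the chronological format wins 2 of 3 groups, Format A wins 1. The chronological format wins overall but not every group — no Simpson reversal.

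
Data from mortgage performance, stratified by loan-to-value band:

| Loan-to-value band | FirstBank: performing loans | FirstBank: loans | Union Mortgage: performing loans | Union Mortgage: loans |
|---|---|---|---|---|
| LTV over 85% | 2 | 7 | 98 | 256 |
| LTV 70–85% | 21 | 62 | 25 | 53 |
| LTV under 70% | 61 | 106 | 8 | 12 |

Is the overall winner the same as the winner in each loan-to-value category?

LTV over 85%: FirstBank 2/7 = 28.6%, Union Mortgage 98/256 = 38.3% → Union Mortgage
LTV 70–85%: FirstBank 21/62 = 33.9%, Union Mortgage 25/53 = 47.2% → Union Mortgage
LTV under 70%: FirstBank 61/106 = 57.5%, Union Mortgage 8/12 = 66.7% → Union Mortgage
Overall: FirstBank 84/175 = 48.0%, Union Mortgage 131/321 = 40.8% → FirstBank
Union Mortgage wins each loan-to-value group but FirstBank wins overall — the comparison reverses. Union Mortgage's loans skew toward LTV over 85%, which has a lower base rate.

No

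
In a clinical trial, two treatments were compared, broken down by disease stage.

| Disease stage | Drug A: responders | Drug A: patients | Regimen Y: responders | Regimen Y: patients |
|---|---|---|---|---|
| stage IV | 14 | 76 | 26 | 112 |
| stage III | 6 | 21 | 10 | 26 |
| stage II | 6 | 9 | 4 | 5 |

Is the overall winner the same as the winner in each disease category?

Stage IV: Drug A 14/76 = 18.4%, Regimen Y 26/112 = 23.2% → Regimen Y
Stage III: Drug A 6/21 = 28.6%, Regimen Y 10/26 = 38.5% → Regimen Y
Stage II: Drug A 6/9 = 66.7%, Regimen Y 4/5 = 80.0% → Regimen Y
Overall: Drug A 26/106 = 24.5%, Regimen Y 40/143 = 28.0% → Regimen Y
Regimen Y wins overall and in every disease group — no reversal.

Yes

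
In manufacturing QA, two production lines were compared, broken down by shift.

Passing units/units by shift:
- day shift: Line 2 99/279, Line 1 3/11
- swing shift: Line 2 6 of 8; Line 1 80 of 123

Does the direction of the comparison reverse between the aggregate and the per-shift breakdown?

Yes

Day shift: Line 2 99/279 = 35.5%, Line 1 3/11 = 27.3% → Line 2
Swing shift: Line 2 6/8 = 75.0%, Line 1 80/123 = 65.0% → Line 2
Overall: Line 2 105/287 = 36.6%, Line 1 83/134 = 61.9% → Line 1
Line 2 wins each shift group but Line 1 wins overall — the comparison reverses. Line 2's units skew toward day shift, which has a lower base rate.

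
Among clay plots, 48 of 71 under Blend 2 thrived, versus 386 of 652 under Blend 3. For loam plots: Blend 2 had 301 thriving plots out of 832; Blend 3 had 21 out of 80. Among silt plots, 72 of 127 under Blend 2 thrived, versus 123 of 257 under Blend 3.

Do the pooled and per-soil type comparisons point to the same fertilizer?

Clay: Blend 2 48/71 = 67.6%, Blend 3 386/652 = 59.2% → Blend 2
Loam: Blend 2 301/832 = 36.2%, Blend 3 21/80 = 26.2% → Blend 2
Silt: Blend 2 72/127 = 56.7%, Blend 3 123/257 = 47.9% → Blend 2
Overall: Blend 2 421/1030 = 40.9%, Blend 3 530/989 = 53.6% → Blend 3
Blend 2 wins each soil group but Blend 3 wins overall — the comparison reverses. Blend 2's plots skew toward loam, which has a lower base rate.

No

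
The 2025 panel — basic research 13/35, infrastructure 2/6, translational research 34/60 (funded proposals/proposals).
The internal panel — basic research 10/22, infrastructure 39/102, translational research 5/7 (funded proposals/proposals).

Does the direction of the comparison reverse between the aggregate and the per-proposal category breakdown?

Basic research: the 2025 panel 13/35 = 37.1%, the internal panel 10/22 = 45.5% → the internal panel
Infrastructure: the 2025 panel 2/6 = 33.3%, the internal panel 39/102 = 38.2% → the internal panel
Translational research: the 2025 panel 34/60 = 56.7%, the internal panel 5/7 = 71.4% → the internal panel
Overall: the 2025 panel 49/101 = 48.5%, the internal panel 54/131 = 41.2% → the 2025 panel
The internal panel wins each proposal group but the 2025 panel wins overall — the comparison reverses. The internal panel's proposals skew toward infrastructure, which has a lower base rate.

Yes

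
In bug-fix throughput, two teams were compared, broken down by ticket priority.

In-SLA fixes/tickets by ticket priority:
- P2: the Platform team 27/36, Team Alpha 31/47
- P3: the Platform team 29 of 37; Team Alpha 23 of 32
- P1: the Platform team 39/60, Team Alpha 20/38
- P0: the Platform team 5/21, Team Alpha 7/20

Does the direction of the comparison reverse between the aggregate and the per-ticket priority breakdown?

No

P2: the Platform team 27/36 = 75.0%, Team Alpha 31/47 = 66.0% → the Platform team
P3: the Platform team 29/37 = 78.4%, Team Alpha 23/32 = 71.9% → the Platform team
P1: the Platform team 39/60 = 65.0%, Team Alpha 20/38 = 52.6% → the Platform team
P0: the Platform team 5/21 = 23.8%, Team Alpha 7/20 = 35.0% → Team Alpha
Overall: the Platform team 100/154 = 64.9%, Team Alpha 81/137 = 59.1% → the Platform team
Neither sweeps: the Platform team wins 3 of 4 groups, Team Alpha wins 1. The Platform team wins overall but not every group — no Simpson reversal.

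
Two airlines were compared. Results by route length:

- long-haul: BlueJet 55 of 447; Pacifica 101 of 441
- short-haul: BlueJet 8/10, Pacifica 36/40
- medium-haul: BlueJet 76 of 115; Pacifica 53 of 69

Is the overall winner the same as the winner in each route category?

Yes

Long-haul: BlueJet 55/447 = 12.3%, Pacifica 101/441 = 22.9% → Pacifica
Short-haul: BlueJet 8/10 = 80.0%, Pacifica 36/40 = 90.0% → Pacifica
Medium-haul: BlueJet 76/115 = 66.1%, Pacifica 53/69 = 76.8% → Pacifica
Overall: BlueJet 139/572 = 24.3%, Pacifica 190/550 = 34.5% → Pacifica
Pacifica wins overall and in every route group — no reversal.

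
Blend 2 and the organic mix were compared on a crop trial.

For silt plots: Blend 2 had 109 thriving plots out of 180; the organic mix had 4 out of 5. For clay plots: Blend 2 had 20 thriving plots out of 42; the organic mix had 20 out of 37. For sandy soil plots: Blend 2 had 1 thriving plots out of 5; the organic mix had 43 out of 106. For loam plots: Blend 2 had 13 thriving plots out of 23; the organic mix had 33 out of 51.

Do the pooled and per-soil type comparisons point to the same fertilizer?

Silt: Blend 2 109/180 = 60.6%, the organic mix 4/5 = 80.0% → the organic mix
Clay: Blend 2 20/42 = 47.6%, the organic mix 20/37 = 54.1% → the organic mix
Sandy soil: Blend 2 1/5 = 20.0%, the organic mix 43/106 = 40.6% → the organic mix
Loam: Blend 2 13/23 = 56.5%, the organic mix 33/51 = 64.7% → the organic mix
Overall: Blend 2 143/250 = 57.2%, the organic mix 100/199 = 50.3% → Blend 2
The organic mix wins each soil group but Blend 2 wins overall — the comparison reverses. The organic mix's plots skew toward sandy soil, which has a lower base rate.

No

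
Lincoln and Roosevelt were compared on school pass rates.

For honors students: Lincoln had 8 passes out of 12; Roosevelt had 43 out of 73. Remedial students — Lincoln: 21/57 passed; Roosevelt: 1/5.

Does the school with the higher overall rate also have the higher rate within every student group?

No

Honors: Lincoln 8/12 = 66.7%, Roosevelt 43/73 = 58.9% → Lincoln
Remedial: Lincoln 21/57 = 36.8%, Roosevelt 1/5 = 20.0% → Lincoln
Overall: Lincoln 29/69 = 42.0%, Roosevelt 44/78 = 56.4% → Roosevelt
Lincoln wins each student group but Roosevelt wins overall — the comparison reverses. Lincoln's students skew toward remedial, which has a lower base rate.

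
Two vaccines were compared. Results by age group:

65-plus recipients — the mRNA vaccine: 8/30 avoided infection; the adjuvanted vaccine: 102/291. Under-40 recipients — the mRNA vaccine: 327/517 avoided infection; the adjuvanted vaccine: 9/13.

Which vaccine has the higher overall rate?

the mRNA vaccine

65-plus: the mRNA vaccine 8/30 = 26.7%, the adjuvanted vaccine 102/291 = 35.1% → the adjuvanted vaccine
Under-40: the mRNA vaccine 327/517 = 63.2%, the adjuvanted vaccine 9/13 = 69.2% → the adjuvanted vaccine
Overall: the mRNA vaccine 335/547 = 61.2%, the adjuvanted vaccine 111/304 = 36.5% → the mRNA vaccine
(The adjuvanted vaccine wins every age group but the mRNA vaccine wins overall — the adjuvanted vaccine's recipients skew toward the low-rate 65-plus group.)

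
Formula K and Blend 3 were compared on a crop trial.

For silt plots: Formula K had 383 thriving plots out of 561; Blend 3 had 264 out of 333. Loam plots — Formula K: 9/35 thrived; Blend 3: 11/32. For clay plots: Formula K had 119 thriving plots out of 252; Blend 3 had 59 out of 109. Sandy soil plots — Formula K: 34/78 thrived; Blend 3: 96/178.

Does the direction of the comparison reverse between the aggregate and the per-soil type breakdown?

No

Silt: Formula K 383/561 = 68.3%, Blend 3 264/333 = 79.3% → Blend 3
Loam: Formula K 9/35 = 25.7%, Blend 3 11/32 = 34.4% → Blend 3
Clay: Formula K 119/252 = 47.2%, Blend 3 59/109 = 54.1% → Blend 3
Sandy soil: Formula K 34/78 = 43.6%, Blend 3 96/178 = 53.9% → Blend 3
Overall: Formula K 545/926 = 58.9%, Blend 3 430/652 = 66.0% → Blend 3
Blend 3 wins overall and in every soil group — no reversal.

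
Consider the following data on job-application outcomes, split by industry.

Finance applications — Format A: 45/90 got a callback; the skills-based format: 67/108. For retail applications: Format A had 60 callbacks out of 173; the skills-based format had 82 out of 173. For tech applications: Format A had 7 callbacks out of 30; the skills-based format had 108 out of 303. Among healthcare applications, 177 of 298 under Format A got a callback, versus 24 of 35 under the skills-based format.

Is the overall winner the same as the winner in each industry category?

No

Finance: Format A 45/90 = 50.0%, the skills-based format 67/108 = 62.0% → the skills-based format
Retail: Format A 60/173 = 34.7%, the skills-based format 82/173 = 47.4% → the skills-based format
Tech: Format A 7/30 = 23.3%, the skills-based format 108/303 = 35.6% → the skills-based format
Healthcare: Format A 177/298 = 59.4%, the skills-based format 24/35 = 68.6% → the skills-based format
Overall: Format A 289/591 = 48.9%, the skills-based format 281/619 = 45.4% → Format A
The skills-based format wins each industry group but Format A wins overall — the comparison reverses. The skills-based format's applications skew toward tech, which has a lower base rate.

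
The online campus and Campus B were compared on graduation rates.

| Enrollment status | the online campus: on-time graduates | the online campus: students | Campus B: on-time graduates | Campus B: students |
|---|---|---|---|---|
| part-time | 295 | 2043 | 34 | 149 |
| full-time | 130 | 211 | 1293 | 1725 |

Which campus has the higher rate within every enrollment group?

Part-time: the online campus 295/2043 = 14.4%, Campus B 34/149 = 22.8% → Campus B
Full-time: the online campus 130/211 = 61.6%, Campus B 1293/1725 = 75.0% → Campus B
Campus B has the higher rate in both groups.

Campus B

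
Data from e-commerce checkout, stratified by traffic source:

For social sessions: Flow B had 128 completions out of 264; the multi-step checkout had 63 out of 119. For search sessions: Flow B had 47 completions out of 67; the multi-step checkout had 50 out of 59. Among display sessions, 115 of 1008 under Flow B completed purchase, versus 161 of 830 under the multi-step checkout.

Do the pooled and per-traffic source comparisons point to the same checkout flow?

Yes

Social: Flow B 128/264 = 48.5%, the multi-step checkout 63/119 = 52.9% → the multi-step checkout
Search: Flow B 47/67 = 70.1%, the multi-step checkout 50/59 = 84.7% → the multi-step checkout
Display: Flow B 115/1008 = 11.4%, the multi-step checkout 161/830 = 19.4% → the multi-step checkout
Overall: Flow B 290/1339 = 21.7%, the multi-step checkout 274/1008 = 27.2% → the multi-step checkout
The multi-step checkout wins overall and in every traffic group — no reversal.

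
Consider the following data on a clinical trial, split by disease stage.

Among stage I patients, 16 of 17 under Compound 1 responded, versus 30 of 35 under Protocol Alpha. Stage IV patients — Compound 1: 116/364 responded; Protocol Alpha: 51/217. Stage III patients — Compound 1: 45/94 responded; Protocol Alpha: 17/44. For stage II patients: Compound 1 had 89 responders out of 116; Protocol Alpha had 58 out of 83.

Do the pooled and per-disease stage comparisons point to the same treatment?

Stage I: Compound 1 16/17 = 94.1%, Protocol Alpha 30/35 = 85.7% → Compound 1
Stage IV: Compound 1 116/364 = 31.9%, Protocol Alpha 51/217 = 23.5% → Compound 1
Stage III: Compound 1 45/94 = 47.9%, Protocol Alpha 17/44 = 38.6% → Compound 1
Stage II: Compound 1 89/116 = 76.7%, Protocol Alpha 58/83 = 69.9% → Compound 1
Overall: Compound 1 266/591 = 45.0%, Protocol Alpha 156/379 = 41.2% → Compound 1
Compound 1 wins overall and in every disease group — no reversal.

Yes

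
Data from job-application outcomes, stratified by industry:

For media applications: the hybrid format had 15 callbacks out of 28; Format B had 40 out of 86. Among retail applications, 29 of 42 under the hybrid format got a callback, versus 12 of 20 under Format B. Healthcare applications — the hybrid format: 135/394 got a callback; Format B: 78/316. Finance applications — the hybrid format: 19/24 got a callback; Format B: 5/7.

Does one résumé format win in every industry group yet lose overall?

Media: the hybrid format 15/28 = 53.6%, Format B 40/86 = 46.5% → the hybrid format
Retail: the hybrid format 29/42 = 69.0%, Format B 12/20 = 60.0% → the hybrid format
Healthcare: the hybrid format 135/394 = 34.3%, Format B 78/316 = 24.7% → the hybrid format
Finance: the hybrid format 19/24 = 79.2%, Format B 5/7 = 71.4% → the hybrid format
Overall: the hybrid format 198/488 = 40.6%, Format B 135/429 = 31.5% → the hybrid format
The hybrid format wins overall and in every industry group — no reversal.

No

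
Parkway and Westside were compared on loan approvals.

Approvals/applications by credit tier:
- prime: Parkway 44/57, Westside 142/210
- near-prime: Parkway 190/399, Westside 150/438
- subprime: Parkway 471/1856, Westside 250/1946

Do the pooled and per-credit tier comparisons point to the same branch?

Yes

Prime: Parkway 44/57 = 77.2%, Westside 142/210 = 67.6% → Parkway
Near-prime: Parkway 190/399 = 47.6%, Westside 150/438 = 34.2% → Parkway
Subprime: Parkway 471/1856 = 25.4%, Westside 250/1946 = 12.8% → Parkway
Overall: Parkway 705/2312 = 30.5%, Westside 542/2594 = 20.9% → Parkway
Parkway wins overall and in every credit group — no reversal.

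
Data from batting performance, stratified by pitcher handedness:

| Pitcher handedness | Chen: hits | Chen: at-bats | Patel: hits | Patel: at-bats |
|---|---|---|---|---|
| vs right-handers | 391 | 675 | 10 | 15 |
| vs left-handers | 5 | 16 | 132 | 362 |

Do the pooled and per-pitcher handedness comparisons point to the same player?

No

Vs right-handers: Chen 391/675 = 57.9%, Patel 10/15 = 66.7% → Patel
Vs left-handers: Chen 5/16 = 31.2%, Patel 132/362 = 36.5% → Patel
Overall: Chen 396/691 = 57.3%, Patel 142/377 = 37.7% → Chen
Patel wins each pitcher group but Chen wins overall — the comparison reverses. Patel's at-bats skew toward vs left-handers, which has a lower base rate.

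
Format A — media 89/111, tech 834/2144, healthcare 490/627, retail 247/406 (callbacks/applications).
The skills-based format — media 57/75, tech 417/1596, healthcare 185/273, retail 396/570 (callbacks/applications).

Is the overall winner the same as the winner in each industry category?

No

Media: Format A 89/111 = 80.2%, the skills-based format 57/75 = 76.0% → Format A
Tech: Format A 834/2144 = 38.9%, the skills-based format 417/1596 = 26.1% → Format A
Healthcare: Format A 490/627 = 78.1%, the skills-based format 185/273 = 67.8% → Format A
Retail: Format A 247/406 = 60.8%, the skills-based format 396/570 = 69.5% → the skills-based format
Overall: Format A 1660/3288 = 50.5%, the skills-based format 1055/2514 = 42.0% → Format A
Neither sweeps: Format A wins 3 of 4 groups, the skills-based format wins 1. Format A wins overall but not every group — no Simpson reversal.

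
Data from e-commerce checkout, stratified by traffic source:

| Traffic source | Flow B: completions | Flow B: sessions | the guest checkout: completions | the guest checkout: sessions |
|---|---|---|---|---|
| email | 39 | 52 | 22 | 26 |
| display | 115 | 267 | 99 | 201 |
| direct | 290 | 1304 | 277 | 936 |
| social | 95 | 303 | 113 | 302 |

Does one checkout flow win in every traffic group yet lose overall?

Email: Flow B 39/52 = 75.0%, the guest checkout 22/26 = 84.6% → the guest checkout
Display: Flow B 115/267 = 43.1%, the guest checkout 99/201 = 49.3% → the guest checkout
Direct: Flow B 290/1304 = 22.2%, the guest checkout 277/936 = 29.6% → the guest checkout
Social: Flow B 95/303 = 31.4%, the guest checkout 113/302 = 37.4% → the guest checkout
Overall: Flow B 539/1926 = 28.0%, the guest checkout 511/1465 = 34.9% → the guest checkout
The guest checkout wins overall and in every traffic group — no reversal.

No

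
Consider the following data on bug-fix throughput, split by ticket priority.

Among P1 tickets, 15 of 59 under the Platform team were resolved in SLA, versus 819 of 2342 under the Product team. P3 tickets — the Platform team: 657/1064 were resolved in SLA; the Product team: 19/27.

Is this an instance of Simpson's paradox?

P1: the Platform team 15/59 = 25.4%, the Product team 819/2342 = 35.0% → the Product team
P3: the Platform team 657/1064 = 61.7%, the Product team 19/27 = 70.4% → the Product team
Overall: the Platform team 672/1123 = 59.8%, the Product team 838/2369 = 35.4% → the Platform team
The Product team wins each ticket group but the Platform team wins overall — the comparison reverses. The Product team's tickets skew toward P1, which has a lower base rate.

Yes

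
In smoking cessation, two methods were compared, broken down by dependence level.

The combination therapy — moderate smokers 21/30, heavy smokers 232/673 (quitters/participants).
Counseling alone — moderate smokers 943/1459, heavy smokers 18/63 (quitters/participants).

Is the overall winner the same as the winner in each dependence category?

No

Moderate smokers: the combination therapy 21/30 = 70.0%, counseling alone 943/1459 = 64.6% → the combination therapy
Heavy smokers: the combination therapy 232/673 = 34.5%, counseling alone 18/63 = 28.6% → the combination therapy
Overall: the combination therapy 253/703 = 36.0%, counseling alone 961/1522 = 63.1% → counseling alone
The combination therapy wins each dependence group but counseling alone wins overall — the comparison reverses. The combination therapy's participants skew toward heavy smokers, which has a lower base rate.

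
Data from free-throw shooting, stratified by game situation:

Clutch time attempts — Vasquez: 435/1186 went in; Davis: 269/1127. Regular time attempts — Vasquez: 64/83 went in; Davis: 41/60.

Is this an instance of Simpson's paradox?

Clutch time: Vasquez 435/1186 = 36.7%, Davis 269/1127 = 23.9% → Vasquez
Regular time: Vasquez 64/83 = 77.1%, Davis 41/60 = 68.3% → Vasquez
Overall: Vasquez 499/1269 = 39.3%, Davis 310/1187 = 26.1% → Vasquez
Vasquez wins overall and in every game group — no reversal.

No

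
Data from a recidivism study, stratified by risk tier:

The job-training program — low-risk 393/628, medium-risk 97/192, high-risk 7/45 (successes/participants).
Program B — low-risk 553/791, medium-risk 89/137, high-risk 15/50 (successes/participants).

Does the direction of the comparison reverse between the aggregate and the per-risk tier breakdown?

Low-risk: the job-training program 393/628 = 62.6%, Program B 553/791 = 69.9% → Program B
Medium-risk: the job-training program 97/192 = 50.5%, Program B 89/137 = 65.0% → Program B
High-risk: the job-training program 7/45 = 15.6%, Program B 15/50 = 30.0% → Program B
Overall: the job-training program 497/865 = 57.5%, Program B 657/978 = 67.2% → Program B
Program B wins overall and in every risk group — no reversal.

No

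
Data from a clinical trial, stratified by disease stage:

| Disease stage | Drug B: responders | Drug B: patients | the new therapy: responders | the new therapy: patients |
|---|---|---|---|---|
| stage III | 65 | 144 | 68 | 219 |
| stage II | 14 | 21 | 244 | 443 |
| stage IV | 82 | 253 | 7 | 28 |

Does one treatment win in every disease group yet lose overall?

Stage III: Drug B 65/144 = 45.1%, the new therapy 68/219 = 31.1% → Drug B
Stage II: Drug B 14/21 = 66.7%, the new therapy 244/443 = 55.1% → Drug B
Stage IV: Drug B 82/253 = 32.4%, the new therapy 7/28 = 25.0% → Drug B
Overall: Drug B 161/418 = 38.5%, the new therapy 319/690 = 46.2% → the new therapy
Drug B wins each disease group but the new therapy wins overall — the comparison reverses. Drug B's patients skew toward stage IV, which has a lower base rate.

Yes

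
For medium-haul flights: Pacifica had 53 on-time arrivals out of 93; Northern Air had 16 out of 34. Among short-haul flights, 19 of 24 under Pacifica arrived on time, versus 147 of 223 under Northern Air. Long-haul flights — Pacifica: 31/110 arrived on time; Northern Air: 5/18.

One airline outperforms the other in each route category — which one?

Pacifica

Medium-haul: Pacifica 53/93 = 57.0%, Northern Air 16/34 = 47.1% → Pacifica
Short-haul: Pacifica 19/24 = 79.2%, Northern Air 147/223 = 65.9% → Pacifica
Long-haul: Pacifica 31/110 = 28.2%, Northern Air 5/18 = 27.8% → Pacifica
Pacifica has the higher rate in all 3 groups.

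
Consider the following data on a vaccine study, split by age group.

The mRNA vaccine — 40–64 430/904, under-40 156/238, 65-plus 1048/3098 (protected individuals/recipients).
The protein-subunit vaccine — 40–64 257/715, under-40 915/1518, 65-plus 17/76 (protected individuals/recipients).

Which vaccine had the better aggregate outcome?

40–64: the mRNA vaccine 430/904 = 47.6%, the protein-subunit vaccine 257/715 = 35.9% → the mRNA vaccine
Under-40: the mRNA vaccine 156/238 = 65.5%, the protein-subunit vaccine 915/1518 = 60.3% → the mRNA vaccine
65-plus: the mRNA vaccine 1048/3098 = 33.8%, the protein-subunit vaccine 17/76 = 22.4% → the mRNA vaccine
Overall: the mRNA vaccine 1634/4240 = 38.5%, the protein-subunit vaccine 1189/2309 = 51.5% → the protein-subunit vaccine
(The mRNA vaccine wins every age group but the protein-subunit vaccine wins overall — the mRNA vaccine's recipients skew toward the low-rate 65-plus group.)

the protein-subunit vaccine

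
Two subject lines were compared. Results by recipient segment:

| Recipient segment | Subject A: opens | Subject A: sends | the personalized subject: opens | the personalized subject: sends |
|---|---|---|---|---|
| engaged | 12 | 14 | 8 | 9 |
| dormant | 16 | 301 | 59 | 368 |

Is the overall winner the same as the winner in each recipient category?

Yes

Engaged: Subject A 12/14 = 85.7%, the personalized subject 8/9 = 88.9% → the personalized subject
Dormant: Subject A 16/301 = 5.3%, the personalized subject 59/368 = 16.0% → the personalized subject
Overall: Subject A 28/315 = 8.9%, the personalized subject 67/377 = 17.8% → the personalized subject
The personalized subject wins overall and in every recipient group — no reversal.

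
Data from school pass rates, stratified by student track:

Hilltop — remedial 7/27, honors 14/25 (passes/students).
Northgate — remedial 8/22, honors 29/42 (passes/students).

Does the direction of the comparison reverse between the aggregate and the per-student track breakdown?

Remedial: Hilltop 7/27 = 25.9%, Northgate 8/22 = 36.4% → Northgate
Honors: Hilltop 14/25 = 56.0%, Northgate 29/42 = 69.0% → Northgate
Overall: Hilltop 21/52 = 40.4%, Northgate 37/64 = 57.8% → Northgate
Northgate wins overall and in every student group — no reversal.

No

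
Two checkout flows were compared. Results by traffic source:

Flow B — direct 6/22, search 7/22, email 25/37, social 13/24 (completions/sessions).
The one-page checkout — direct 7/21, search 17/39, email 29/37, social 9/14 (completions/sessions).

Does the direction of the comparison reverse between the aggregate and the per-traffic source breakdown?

Direct: Flow B 6/22 = 27.3%, the one-page checkout 7/21 = 33.3% → the one-page checkout
Search: Flow B 7/22 = 31.8%, the one-page checkout 17/39 = 43.6% → the one-page checkout
Email: Flow B 25/37 = 67.6%, the one-page checkout 29/37 = 78.4% → the one-page checkout
Social: Flow B 13/24 = 54.2%, the one-page checkout 9/14 = 64.3% → the one-page checkout
Overall: Flow B 51/105 = 48.6%, the one-page checkout 62/111 = 55.9% → the one-page checkout
The one-page checkout wins overall and in every traffic group — no reversal.

No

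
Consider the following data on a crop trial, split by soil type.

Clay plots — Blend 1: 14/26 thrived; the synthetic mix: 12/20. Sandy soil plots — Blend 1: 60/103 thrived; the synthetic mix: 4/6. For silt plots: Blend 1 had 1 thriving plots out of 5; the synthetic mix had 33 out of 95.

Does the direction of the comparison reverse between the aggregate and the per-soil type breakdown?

Yes

Clay: Blend 1 14/26 = 53.8%, the synthetic mix 12/20 = 60.0% → the synthetic mix
Sandy soil: Blend 1 60/103 = 58.3%, the synthetic mix 4/6 = 66.7% → the synthetic mix
Silt: Blend 1 1/5 = 20.0%, the synthetic mix 33/95 = 34.7% → the synthetic mix
Overall: Blend 1 75/134 = 56.0%, the synthetic mix 49/121 = 40.5% → Blend 1
The synthetic mix wins each soil group but Blend 1 wins overall — the comparison reverses. The synthetic mix's plots skew toward silt, which has a lower base rate.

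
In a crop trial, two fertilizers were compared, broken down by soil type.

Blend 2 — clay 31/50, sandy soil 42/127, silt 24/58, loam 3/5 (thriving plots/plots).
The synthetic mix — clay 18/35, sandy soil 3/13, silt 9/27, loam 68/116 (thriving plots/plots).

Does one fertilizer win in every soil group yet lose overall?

Yes

Clay: Blend 2 31/50 = 62.0%, the synthetic mix 18/35 = 51.4% → Blend 2
Sandy soil: Blend 2 42/127 = 33.1%, the synthetic mix 3/13 = 23.1% → Blend 2
Silt: Blend 2 24/58 = 41.4%, the synthetic mix 9/27 = 33.3% → Blend 2
Loam: Blend 2 3/5 = 60.0%, the synthetic mix 68/116 = 58.6% → Blend 2
Overall: Blend 2 100/240 = 41.7%, the synthetic mix 98/191 = 51.3% → the synthetic mix
Blend 2 wins each soil group but the synthetic mix wins overall — the comparison reverses. Blend 2's plots skew toward sandy soil, which has a lower base rate.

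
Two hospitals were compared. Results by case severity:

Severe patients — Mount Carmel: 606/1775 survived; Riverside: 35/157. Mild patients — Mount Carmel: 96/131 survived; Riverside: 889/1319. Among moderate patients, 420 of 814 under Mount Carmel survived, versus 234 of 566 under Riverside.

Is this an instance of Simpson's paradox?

Yes

Severe: Mount Carmel 606/1775 = 34.1%, Riverside 35/157 = 22.3% → Mount Carmel
Mild: Mount Carmel 96/131 = 73.3%, Riverside 889/1319 = 67.4% → Mount Carmel
Moderate: Mount Carmel 420/814 = 51.6%, Riverside 234/566 = 41.3% → Mount Carmel
Overall: Mount Carmel 1122/2720 = 41.2%, Riverside 1158/2042 = 56.7% → Riverside
Mount Carmel wins each case group but Riverside wins overall — the comparison reverses. Mount Carmel's patients skew toward severe, which has a lower base rate.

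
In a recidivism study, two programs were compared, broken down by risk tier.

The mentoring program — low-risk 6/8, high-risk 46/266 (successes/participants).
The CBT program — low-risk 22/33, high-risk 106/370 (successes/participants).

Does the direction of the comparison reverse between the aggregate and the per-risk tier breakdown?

Low-risk: the mentoring program 6/8 = 75.0%, the CBT program 22/33 = 66.7% → the mentoring program
High-risk: the mentoring program 46/266 = 17.3%, the CBT program 106/370 = 28.6% → the CBT program
Overall: the mentoring program 52/274 = 19.0%, the CBT program 128/403 = 31.8% → the CBT program
Neither sweeps: the mentoring program wins 1 of 2 groups, the CBT program wins 1. The CBT program wins overall but not every group — no Simpson reversal.

No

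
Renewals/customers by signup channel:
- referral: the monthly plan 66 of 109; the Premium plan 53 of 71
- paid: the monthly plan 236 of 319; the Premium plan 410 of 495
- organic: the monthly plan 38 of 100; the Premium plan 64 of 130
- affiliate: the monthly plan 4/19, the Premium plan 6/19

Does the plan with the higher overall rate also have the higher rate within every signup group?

Yes

Referral: the monthly plan 66/109 = 60.6%, the Premium plan 53/71 = 74.6% → the Premium plan
Paid: the monthly plan 236/319 = 74.0%, the Premium plan 410/495 = 82.8% → the Premium plan
Organic: the monthly plan 38/100 = 38.0%, the Premium plan 64/130 = 49.2% → the Premium plan
Affiliate: the monthly plan 4/19 = 21.1%, the Premium plan 6/19 = 31.6% → the Premium plan
Overall: the monthly plan 344/547 = 62.9%, the Premium plan 533/715 = 74.5% → the Premium plan
The Premium plan wins overall and in every signup group — no reversal.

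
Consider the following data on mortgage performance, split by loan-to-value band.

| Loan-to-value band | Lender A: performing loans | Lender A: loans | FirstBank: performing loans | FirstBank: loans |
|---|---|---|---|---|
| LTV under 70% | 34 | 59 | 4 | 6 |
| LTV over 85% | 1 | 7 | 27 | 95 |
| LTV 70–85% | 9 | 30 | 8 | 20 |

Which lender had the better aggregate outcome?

LTV under 70%: Lender A 34/59 = 57.6%, FirstBank 4/6 = 66.7% → FirstBank
LTV over 85%: Lender A 1/7 = 14.3%, FirstBank 27/95 = 28.4% → FirstBank
LTV 70–85%: Lender A 9/30 = 30.0%, FirstBank 8/20 = 40.0% → FirstBank
Overall: Lender A 44/96 = 45.8%, FirstBank 39/121 = 32.2% → Lender A
(FirstBank wins every loan-to-value group but Lender A wins overall — FirstBank's loans skew toward the low-rate LTV over 85% group.)

Lender A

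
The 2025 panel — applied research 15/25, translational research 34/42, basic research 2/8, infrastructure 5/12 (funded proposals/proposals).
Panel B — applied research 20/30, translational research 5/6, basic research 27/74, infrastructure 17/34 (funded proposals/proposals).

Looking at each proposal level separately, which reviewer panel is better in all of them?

Applied research: the 2025 panel 15/25 = 60.0%, Panel B 20/30 = 66.7% → Panel B
Translational research: the 2025 panel 34/42 = 81.0%, Panel B 5/6 = 83.3% → Panel B
Basic research: the 2025 panel 2/8 = 25.0%, Panel B 27/74 = 36.5% → Panel B
Infrastructure: the 2025 panel 5/12 = 41.7%, Panel B 17/34 = 50.0% → Panel B
Panel B has the higher rate in all 4 groups.

Panel B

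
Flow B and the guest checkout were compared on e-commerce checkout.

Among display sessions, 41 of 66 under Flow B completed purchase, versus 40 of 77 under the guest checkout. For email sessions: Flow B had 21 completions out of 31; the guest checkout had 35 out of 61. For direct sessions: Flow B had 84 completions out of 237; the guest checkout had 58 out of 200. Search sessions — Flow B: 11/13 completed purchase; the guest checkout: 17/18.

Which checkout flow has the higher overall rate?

Flow B

Display: Flow B 41/66 = 62.1%, the guest checkout 40/77 = 51.9% → Flow B
Email: Flow B 21/31 = 67.7%, the guest checkout 35/61 = 57.4% → Flow B
Direct: Flow B 84/237 = 35.4%, the guest checkout 58/200 = 29.0% → Flow B
Search: Flow B 11/13 = 84.6%, the guest checkout 17/18 = 94.4% → the guest checkout
Overall: Flow B 157/347 = 45.2%, the guest checkout 150/356 = 42.1% → Flow B
(Neither sweeps every traffic group, but Flow B has the higher pooled rate.)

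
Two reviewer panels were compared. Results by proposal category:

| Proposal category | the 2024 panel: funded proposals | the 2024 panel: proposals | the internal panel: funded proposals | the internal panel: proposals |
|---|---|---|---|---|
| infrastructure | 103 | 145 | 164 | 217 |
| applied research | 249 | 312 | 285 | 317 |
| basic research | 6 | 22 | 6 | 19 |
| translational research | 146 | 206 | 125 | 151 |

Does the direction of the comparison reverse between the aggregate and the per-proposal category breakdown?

Infrastructure: the 2024 panel 103/145 = 71.0%, the internal panel 164/217 = 75.6% → the internal panel
Applied research: the 2024 panel 249/312 = 79.8%, the internal panel 285/317 = 89.9% → the internal panel
Basic research: the 2024 panel 6/22 = 27.3%, the internal panel 6/19 = 31.6% → the internal panel
Translational research: the 2024 panel 146/206 = 70.9%, the internal panel 125/151 = 82.8% → the internal panel
Overall: the 2024 panel 504/685 = 73.6%, the internal panel 580/704 = 82.4% → the internal panel
The internal panel wins overall and in every proposal group — no reversal.

No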